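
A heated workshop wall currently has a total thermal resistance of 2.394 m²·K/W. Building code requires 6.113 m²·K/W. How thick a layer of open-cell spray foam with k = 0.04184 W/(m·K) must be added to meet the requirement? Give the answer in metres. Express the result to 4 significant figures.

0.1556 m

ΔR = 6.113 − 2.394 = 3.719 m²·K/W
L = ΔR × k = 3.719 × 0.04184 = 0.1556 m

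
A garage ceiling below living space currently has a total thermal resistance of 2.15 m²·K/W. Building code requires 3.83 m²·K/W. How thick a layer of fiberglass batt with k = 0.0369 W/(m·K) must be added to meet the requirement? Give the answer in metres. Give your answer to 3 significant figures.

0.0620 m

ΔR = 3.83 − 2.15 = 1.68 m²·K/W
L = ΔR × k = 1.68 × 0.0369 = 0.06199 m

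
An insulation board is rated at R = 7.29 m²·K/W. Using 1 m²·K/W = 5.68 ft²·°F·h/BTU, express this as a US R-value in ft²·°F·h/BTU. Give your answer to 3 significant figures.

R_US = 7.29 × 5.68 = 41.41

41.4 ft²·°F·h/BTU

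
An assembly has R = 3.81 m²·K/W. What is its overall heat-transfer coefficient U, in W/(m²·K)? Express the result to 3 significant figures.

0.262 W/(m²·K)

U = 1/R = 1/3.81 = 0.2625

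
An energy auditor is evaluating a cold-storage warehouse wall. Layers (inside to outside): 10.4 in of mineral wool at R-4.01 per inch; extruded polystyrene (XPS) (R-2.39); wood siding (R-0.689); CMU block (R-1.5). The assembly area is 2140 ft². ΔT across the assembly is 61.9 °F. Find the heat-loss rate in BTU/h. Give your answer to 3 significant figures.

2860 BTU/h

10.4 × 4.01 = 41.7
R_total = 41.7 + 2.39 + 0.689 + 1.5 = 46.28 ft²·°F·h/BTU
Q = A·ΔT/R = 2140 × 61.9 / 46.28 = 2862 BTU/h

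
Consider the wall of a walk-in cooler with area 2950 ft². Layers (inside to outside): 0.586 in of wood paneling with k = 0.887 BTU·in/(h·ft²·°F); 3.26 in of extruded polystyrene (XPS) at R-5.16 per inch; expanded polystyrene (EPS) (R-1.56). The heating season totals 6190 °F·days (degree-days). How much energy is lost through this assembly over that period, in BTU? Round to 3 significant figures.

0.586/0.887 = 0.6607
3.26 × 5.16 = 16.82
R_total = 0.6607 + 16.82 + 1.56 = 19.04 ft²·°F·h/BTU
E = A × HDD × 24 / R = 2950 × 6190 × 24 / 19.04 = 23010000 BTU

23000000 BTU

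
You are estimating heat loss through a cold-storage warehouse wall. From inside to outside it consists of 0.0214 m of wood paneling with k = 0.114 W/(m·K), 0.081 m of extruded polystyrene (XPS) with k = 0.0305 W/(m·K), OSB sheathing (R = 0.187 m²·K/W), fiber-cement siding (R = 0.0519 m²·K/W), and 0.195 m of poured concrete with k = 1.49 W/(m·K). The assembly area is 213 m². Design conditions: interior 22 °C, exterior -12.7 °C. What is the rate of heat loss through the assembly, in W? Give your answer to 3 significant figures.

2300 W

0.0214/0.114 = 0.1877
0.081/0.0305 = 2.656
0.195/1.49 = 0.1309
R_total = 0.1877 + 2.656 + 0.187 + 0.0519 + 0.1309 = 3.213 m²·K/W
Q = A·ΔT/R = 213 × (22 − (-12.7)) / 3.213 = 2300 W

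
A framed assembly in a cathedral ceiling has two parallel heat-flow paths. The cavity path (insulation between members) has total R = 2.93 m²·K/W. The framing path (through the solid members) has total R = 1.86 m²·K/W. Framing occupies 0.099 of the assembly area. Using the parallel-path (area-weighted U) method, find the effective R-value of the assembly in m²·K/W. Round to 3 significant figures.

U_eff = 0.901/2.93 + 0.099/1.86 = 0.3075 + 0.05323 = 0.3607
R_eff = 1/U_eff = 2.772 m²·K/W

2.77 m²·K/W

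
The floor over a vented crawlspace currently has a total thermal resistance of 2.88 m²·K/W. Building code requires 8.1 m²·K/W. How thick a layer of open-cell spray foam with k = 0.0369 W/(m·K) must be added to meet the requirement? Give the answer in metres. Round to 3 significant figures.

0.193 m

ΔR = 8.1 − 2.88 = 5.22 m²·K/W
L = ΔR × k = 5.22 × 0.0369 = 0.1926 m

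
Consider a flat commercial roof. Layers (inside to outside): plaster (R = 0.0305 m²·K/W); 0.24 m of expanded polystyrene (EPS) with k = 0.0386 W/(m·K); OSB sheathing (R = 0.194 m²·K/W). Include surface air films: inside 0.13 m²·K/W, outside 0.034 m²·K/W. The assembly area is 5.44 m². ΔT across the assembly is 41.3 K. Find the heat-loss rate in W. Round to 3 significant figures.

0.24/0.0386 = 6.218
R_total = 0.13 + 0.0305 + 6.218 + 0.194 + 0.034 = 6.606 m²·K/W
Q = A·ΔT/R = 5.44 × 41.3 / 6.606 = 34.01 W

34.0 W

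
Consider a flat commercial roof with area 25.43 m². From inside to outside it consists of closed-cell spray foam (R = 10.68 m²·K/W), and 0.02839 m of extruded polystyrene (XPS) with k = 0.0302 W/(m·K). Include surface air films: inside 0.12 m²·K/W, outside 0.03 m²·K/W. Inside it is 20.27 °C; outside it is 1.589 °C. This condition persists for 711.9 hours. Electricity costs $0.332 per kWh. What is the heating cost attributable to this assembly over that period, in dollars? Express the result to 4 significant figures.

0.02839/0.0302 = 0.94007
R_total = 0.12 + 10.68 + 0.94007 + 0.03 = 11.77 m²·K/W
Q = 25.43 × (20.27 − 1.589) / 11.77 = 40.362 W
E = 40.362 W × 711.9 h / 1000 = 28.733 kWh
Cost = 28.733 × 0.332 = $9.5395

9.539 dollars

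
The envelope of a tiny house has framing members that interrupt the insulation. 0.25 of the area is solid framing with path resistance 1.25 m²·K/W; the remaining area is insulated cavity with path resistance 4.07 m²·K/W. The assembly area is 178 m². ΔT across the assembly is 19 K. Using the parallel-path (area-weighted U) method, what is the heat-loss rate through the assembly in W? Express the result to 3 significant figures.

1300 W

U_eff = 0.75/4.07 + 0.25/1.25 = 0.1843 + 0.2 = 0.3843
R_eff = 1/U_eff = 2.602 m²·K/W
Q = 178 × 19 / 2.602 = 1300 W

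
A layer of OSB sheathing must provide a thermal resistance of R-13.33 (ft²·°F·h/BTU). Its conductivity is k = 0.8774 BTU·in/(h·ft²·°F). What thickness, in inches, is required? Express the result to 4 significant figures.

11.70 in

L = R × k = 13.33 × 0.8774 = 11.696 in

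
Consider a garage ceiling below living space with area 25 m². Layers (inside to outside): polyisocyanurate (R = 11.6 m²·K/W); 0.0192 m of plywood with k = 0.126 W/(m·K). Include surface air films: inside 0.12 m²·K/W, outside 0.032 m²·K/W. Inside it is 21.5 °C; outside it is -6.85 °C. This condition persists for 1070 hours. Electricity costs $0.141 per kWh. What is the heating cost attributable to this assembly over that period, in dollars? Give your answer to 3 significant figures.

8.98 dollars

0.0192/0.126 = 0.1524
R_total = 0.12 + 11.6 + 0.1524 + 0.032 = 11.9 m²·K/W
Q = 25 × (21.5 − (-6.85)) / 11.9 = 59.54 W
E = 59.54 W × 1070 h / 1000 = 63.7 kWh
Cost = 63.7 × 0.141 = $8.982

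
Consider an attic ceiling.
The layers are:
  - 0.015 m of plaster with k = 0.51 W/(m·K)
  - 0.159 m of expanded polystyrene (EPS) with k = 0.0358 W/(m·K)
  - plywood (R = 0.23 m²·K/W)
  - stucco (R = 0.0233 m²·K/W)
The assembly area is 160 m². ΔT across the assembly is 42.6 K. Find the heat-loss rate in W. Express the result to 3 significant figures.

1440 W

0.015/0.51 = 0.02941
0.159/0.0358 = 4.441
R_total = 0.02941 + 4.441 + 0.23 + 0.0233 = 4.724 m²·K/W
Q = A·ΔT/R = 160 × 42.6 / 4.724 = 1443 W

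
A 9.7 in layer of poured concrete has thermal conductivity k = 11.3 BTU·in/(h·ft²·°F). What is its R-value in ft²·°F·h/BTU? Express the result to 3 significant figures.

0.858 ft²·°F·h/BTU

R = L/k = 9.7/11.3 = 0.8584 ft²·°F·h/BTU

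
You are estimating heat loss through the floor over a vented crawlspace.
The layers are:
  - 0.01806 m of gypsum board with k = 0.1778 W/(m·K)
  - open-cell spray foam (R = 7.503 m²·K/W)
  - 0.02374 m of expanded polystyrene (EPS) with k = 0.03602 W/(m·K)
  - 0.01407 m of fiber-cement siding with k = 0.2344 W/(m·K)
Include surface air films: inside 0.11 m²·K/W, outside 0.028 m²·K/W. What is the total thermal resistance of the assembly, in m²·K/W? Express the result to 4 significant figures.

8.462 m²·K/W

0.01806/0.1778 = 0.10157
0.02374/0.03602 = 0.65908
0.01407/0.2344 = 0.060026
R_total = 0.11 + 0.10157 + 7.503 + 0.65908 + 0.060026 + 0.028 = 8.4617 m²·K/W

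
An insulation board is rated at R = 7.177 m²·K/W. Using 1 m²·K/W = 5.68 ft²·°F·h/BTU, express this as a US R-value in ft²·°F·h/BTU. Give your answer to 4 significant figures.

40.77 ft²·°F·h/BTU

R_US = 7.177 × 5.68 = 40.765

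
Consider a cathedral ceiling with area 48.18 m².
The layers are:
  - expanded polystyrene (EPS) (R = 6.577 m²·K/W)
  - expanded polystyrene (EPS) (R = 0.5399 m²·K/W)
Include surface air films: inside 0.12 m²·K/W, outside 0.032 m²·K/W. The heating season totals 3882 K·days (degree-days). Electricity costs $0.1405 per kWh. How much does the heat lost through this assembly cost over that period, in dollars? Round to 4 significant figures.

86.76 dollars

R_total = 0.12 + 6.577 + 0.5399 + 0.032 = 7.2689 m²·K/W
E = A × HDD × 24 / R / 1000 = 48.18 × 3882 × 24 / 7.2689 / 1000 = 617.54 kWh
Cost = 617.54 × 0.1405 = $86.764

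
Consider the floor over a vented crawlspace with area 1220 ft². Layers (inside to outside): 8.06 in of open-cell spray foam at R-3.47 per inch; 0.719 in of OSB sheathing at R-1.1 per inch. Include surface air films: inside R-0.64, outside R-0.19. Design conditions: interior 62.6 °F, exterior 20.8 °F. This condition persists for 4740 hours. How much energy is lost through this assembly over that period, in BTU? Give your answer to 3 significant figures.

8.06 × 3.47 = 27.97
0.719 × 1.1 = 0.7909
R_total = 0.64 + 27.97 + 0.7909 + 0.19 = 29.59 ft²·°F·h/BTU
Q = 1220 × (62.6 − 20.8) / 29.59 = 1723 BTU/h
E = 1723 × 4740 = 8169000 BTU

8170000 BTU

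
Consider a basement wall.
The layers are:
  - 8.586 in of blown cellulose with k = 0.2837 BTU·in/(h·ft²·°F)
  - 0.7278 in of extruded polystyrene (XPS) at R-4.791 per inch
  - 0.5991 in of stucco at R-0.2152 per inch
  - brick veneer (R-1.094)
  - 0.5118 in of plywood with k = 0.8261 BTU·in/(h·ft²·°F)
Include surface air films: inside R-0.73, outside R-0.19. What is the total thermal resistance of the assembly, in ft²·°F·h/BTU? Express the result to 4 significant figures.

36.51 ft²·°F·h/BTU

8.586/0.2837 = 30.264
0.7278 × 4.791 = 3.4869
0.5991 × 0.2152 = 0.12893
0.5118/0.8261 = 0.61954
R_total = 0.73 + 30.264 + 3.4869 + 0.12893 + 1.094 + 0.61954 + 0.19 = 36.514 ft²·°F·h/BTU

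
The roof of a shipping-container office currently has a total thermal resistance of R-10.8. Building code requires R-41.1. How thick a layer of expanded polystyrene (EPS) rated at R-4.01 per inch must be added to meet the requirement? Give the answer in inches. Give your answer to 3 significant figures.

7.56 in

ΔR = 41.1 − 10.8 = 30.3 ft²·°F·h/BTU
L = ΔR / (R/in) = 30.3/4.01 = 7.556 in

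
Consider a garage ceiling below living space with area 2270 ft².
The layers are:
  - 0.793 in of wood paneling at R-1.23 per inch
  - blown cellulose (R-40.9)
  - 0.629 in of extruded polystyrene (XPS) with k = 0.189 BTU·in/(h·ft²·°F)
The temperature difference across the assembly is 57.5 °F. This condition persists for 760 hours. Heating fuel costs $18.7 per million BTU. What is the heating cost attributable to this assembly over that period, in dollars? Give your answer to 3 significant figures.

0.793 × 1.23 = 0.9754
0.629/0.189 = 3.328
R_total = 0.9754 + 40.9 + 3.328 = 45.2 ft²·°F·h/BTU
Q = 2270 × 57.5 / 45.2 = 2888 BTU/h
E = 2888 × 760 = 2195000 BTU
Cost = 2195000/10⁶ × 18.7 = $41.04

41.0 dollars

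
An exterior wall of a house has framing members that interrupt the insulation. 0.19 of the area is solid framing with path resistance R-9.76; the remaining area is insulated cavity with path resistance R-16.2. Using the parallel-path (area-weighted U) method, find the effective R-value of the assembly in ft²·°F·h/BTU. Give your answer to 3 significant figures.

U_eff = 0.81/16.2 + 0.19/9.76 = 0.05 + 0.01947 = 0.06947
R_eff = 1/U_eff = 14.4 ft²·°F·h/BTU

14.4 ft²·°F·h/BTU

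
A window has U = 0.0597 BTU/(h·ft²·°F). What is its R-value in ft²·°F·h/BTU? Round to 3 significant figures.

16.8 ft²·°F·h/BTU

R = 1/U = 1/0.0597 = 16.75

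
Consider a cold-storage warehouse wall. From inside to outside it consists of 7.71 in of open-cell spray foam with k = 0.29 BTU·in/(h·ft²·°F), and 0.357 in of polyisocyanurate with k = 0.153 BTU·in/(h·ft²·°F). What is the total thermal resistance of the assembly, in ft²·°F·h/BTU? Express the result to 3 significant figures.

7.71/0.29 = 26.59
0.357/0.153 = 2.333
R_total = 26.59 + 2.333 = 28.92 ft²·°F·h/BTU

28.9 ft²·°F·h/BTU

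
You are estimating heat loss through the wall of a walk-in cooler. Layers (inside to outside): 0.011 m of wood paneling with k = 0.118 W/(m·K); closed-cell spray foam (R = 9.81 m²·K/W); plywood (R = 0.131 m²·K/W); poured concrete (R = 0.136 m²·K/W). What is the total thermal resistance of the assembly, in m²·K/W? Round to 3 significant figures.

0.011/0.118 = 0.09322
R_total = 0.09322 + 9.81 + 0.131 + 0.136 = 10.17 m²·K/W

10.2 m²·K/W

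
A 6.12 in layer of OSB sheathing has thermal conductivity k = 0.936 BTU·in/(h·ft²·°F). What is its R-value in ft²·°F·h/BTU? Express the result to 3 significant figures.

6.54 ft²·°F·h/BTU

R = L/k = 6.12/0.936 = 6.538 ft²·°F·h/BTU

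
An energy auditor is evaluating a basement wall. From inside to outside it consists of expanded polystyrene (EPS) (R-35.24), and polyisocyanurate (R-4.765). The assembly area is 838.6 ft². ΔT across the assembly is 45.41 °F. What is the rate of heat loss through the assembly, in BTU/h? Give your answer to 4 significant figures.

951.9 BTU/h

R_total = 35.24 + 4.765 = 40.005 ft²·°F·h/BTU
Q = A·ΔT/R = 838.6 × 45.41 / 40.005 = 951.9 BTU/h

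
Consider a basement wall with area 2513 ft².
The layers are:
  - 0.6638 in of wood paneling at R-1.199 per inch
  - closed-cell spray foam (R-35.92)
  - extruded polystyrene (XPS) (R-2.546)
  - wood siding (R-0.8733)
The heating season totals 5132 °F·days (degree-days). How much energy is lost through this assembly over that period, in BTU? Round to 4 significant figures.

7712000 BTU

0.6638 × 1.199 = 0.7959
R_total = 0.7959 + 35.92 + 2.546 + 0.8733 = 40.135 ft²·°F·h/BTU
E = A × HDD × 24 / R = 2513 × 5132 × 24 / 40.135 = 7712000 BTU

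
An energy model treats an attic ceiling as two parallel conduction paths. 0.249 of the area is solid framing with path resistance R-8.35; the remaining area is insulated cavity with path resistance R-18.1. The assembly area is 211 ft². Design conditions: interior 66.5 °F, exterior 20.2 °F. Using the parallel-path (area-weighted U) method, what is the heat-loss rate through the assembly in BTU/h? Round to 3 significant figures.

U_eff = 0.751/18.1 + 0.249/8.35 = 0.04149 + 0.02982 = 0.07131
R_eff = 1/U_eff = 14.02 ft²·°F·h/BTU
Q = 211 × (66.5 − 20.2) / 14.02 = 696.7 BTU/h

697 BTU/h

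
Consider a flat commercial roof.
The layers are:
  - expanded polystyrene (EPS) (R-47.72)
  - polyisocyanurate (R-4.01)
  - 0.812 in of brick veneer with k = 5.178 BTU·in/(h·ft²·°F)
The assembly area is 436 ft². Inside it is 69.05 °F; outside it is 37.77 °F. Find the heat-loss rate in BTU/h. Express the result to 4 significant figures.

262.8 BTU/h

0.812/5.178 = 0.15682
R_total = 47.72 + 4.01 + 0.15682 = 51.887 ft²·°F·h/BTU
Q = A·ΔT/R = 436 × (69.05 − 37.77) / 51.887 = 262.84 BTU/h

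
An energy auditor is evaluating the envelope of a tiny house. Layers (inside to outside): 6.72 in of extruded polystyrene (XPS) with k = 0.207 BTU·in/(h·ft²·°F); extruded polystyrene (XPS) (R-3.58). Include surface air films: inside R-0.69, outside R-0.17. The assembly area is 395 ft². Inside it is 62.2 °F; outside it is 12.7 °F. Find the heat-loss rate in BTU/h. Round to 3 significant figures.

530 BTU/h

6.72/0.207 = 32.46
R_total = 0.69 + 32.46 + 3.58 + 0.17 = 36.9 ft²·°F·h/BTU
Q = A·ΔT/R = 395 × (62.2 − 12.7) / 36.9 = 529.8 BTU/h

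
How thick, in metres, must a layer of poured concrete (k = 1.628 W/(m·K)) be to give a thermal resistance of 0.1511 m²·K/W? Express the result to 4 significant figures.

L = R·k = 0.1511 × 1.628 = 0.24599 m

0.2460 m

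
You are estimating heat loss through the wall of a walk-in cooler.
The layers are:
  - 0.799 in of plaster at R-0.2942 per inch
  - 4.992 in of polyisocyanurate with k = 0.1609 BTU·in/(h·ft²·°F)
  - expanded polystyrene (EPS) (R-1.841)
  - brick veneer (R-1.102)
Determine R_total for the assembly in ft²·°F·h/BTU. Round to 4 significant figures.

34.20 ft²·°F·h/BTU

0.799 × 0.2942 = 0.23507
4.992/0.1609 = 31.025
R_total = 0.23507 + 31.025 + 1.841 + 1.102 = 34.204 ft²·°F·h/BTU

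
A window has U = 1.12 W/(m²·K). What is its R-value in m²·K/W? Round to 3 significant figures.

R = 1/U = 1/1.12 = 0.8929

0.893 m²·K/W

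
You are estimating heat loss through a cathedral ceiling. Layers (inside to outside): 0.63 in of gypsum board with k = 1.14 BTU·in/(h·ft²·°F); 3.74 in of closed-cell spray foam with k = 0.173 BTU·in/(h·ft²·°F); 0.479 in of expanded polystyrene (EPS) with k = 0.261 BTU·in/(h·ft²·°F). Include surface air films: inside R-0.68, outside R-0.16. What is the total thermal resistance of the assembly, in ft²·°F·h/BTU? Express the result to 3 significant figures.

24.8 ft²·°F·h/BTU

0.63/1.14 = 0.5526
3.74/0.173 = 21.62
0.479/0.261 = 1.835
R_total = 0.68 + 0.5526 + 21.62 + 1.835 + 0.16 = 24.85 ft²·°F·h/BTU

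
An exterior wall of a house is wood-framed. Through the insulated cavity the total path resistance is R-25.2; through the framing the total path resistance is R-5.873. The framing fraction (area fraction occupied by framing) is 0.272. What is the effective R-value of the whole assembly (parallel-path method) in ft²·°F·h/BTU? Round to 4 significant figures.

13.30 ft²·°F·h/BTU

U_eff = 0.728/25.2 + 0.272/5.873 = 0.028889 + 0.046314 = 0.075203
R_eff = 1/U_eff = 13.297 ft²·°F·h/BTU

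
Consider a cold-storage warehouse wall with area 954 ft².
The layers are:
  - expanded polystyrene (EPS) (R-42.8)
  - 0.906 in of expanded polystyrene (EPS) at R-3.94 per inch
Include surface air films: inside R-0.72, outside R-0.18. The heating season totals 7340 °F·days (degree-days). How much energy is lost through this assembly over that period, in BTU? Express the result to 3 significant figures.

0.906 × 3.94 = 3.57
R_total = 0.72 + 42.8 + 3.57 + 0.18 = 47.27 ft²·°F·h/BTU
E = A × HDD × 24 / R = 954 × 7340 × 24 / 47.27 = 3555000 BTU

3560000 BTU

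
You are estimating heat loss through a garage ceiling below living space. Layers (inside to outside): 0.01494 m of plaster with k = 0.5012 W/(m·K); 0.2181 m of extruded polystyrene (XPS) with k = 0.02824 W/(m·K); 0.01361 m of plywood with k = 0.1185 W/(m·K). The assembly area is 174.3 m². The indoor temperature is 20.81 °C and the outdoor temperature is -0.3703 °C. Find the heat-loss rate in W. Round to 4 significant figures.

469.2 W

0.01494/0.5012 = 0.029808
0.2181/0.02824 = 7.7231
0.01361/0.1185 = 0.11485
R_total = 0.029808 + 7.7231 + 0.11485 = 7.8677 m²·K/W
Q = A·ΔT/R = 174.3 × (20.81 − (-0.3703)) / 7.8677 = 469.22 W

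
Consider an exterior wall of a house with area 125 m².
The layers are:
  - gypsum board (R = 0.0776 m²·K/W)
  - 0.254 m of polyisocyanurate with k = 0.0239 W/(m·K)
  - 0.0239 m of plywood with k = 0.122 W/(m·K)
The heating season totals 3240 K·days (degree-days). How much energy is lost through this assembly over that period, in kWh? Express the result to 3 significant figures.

892 kWh

0.254/0.0239 = 10.63
0.0239/0.122 = 0.1959
R_total = 0.0776 + 10.63 + 0.1959 = 10.9 m²·K/W
E = A × HDD × 24 / R / 1000 = 125 × 3240 × 24 / 10.9 / 1000 = 891.7 kWh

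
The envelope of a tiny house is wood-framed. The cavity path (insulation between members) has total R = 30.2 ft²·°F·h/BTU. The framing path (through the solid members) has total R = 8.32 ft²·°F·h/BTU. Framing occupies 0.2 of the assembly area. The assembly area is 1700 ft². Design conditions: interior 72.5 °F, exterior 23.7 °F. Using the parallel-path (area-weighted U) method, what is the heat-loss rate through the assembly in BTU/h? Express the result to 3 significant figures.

4190 BTU/h

U_eff = 0.8/30.2 + 0.2/8.32 = 0.02649 + 0.02404 = 0.05053
R_eff = 1/U_eff = 19.79 ft²·°F·h/BTU
Q = 1700 × (72.5 − 23.7) / 19.79 = 4192 BTU/h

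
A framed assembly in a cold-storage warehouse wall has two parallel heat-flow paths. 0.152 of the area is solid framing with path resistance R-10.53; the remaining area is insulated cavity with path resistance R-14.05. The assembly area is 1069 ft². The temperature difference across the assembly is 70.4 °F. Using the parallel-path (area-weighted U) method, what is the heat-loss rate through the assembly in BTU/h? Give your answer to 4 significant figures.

U_eff = 0.848/14.05 + 0.152/10.53 = 0.060356 + 0.014435 = 0.074791
R_eff = 1/U_eff = 13.371 ft²·°F·h/BTU
Q = 1069 × 70.4 / 13.371 = 5628.6 BTU/h

5629 BTU/h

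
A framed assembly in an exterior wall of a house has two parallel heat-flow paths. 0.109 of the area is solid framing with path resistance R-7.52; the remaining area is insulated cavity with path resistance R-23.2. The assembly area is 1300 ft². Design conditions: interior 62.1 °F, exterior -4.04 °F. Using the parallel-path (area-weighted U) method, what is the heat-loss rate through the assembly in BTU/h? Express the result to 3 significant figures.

U_eff = 0.891/23.2 + 0.109/7.52 = 0.03841 + 0.01449 = 0.0529
R_eff = 1/U_eff = 18.9 ft²·°F·h/BTU
Q = 1300 × (62.1 − (-4.04)) / 18.9 = 4548 BTU/h

4550 BTU/h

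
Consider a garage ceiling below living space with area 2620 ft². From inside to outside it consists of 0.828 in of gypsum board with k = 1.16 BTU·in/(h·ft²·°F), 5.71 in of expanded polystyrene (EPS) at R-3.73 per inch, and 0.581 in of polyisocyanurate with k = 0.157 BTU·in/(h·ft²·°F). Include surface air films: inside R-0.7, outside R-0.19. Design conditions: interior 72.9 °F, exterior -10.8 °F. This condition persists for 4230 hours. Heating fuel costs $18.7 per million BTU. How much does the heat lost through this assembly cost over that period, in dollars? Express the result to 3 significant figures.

652 dollars

0.828/1.16 = 0.7138
5.71 × 3.73 = 21.3
0.581/0.157 = 3.701
R_total = 0.7 + 0.7138 + 21.3 + 3.701 + 0.19 = 26.6 ft²·°F·h/BTU
Q = 2620 × (72.9 − (-10.8)) / 26.6 = 8243 BTU/h
E = 8243 × 4230 = 34870000 BTU
Cost = 34870000/10⁶ × 18.7 = $652.1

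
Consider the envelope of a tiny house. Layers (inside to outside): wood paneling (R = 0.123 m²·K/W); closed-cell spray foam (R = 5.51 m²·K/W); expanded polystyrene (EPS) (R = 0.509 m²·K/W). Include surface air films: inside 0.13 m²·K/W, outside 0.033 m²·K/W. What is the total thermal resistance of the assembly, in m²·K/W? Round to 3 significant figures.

R_total = 0.13 + 0.123 + 5.51 + 0.509 + 0.033 = 6.305 m²·K/W

6.30 m²·K/W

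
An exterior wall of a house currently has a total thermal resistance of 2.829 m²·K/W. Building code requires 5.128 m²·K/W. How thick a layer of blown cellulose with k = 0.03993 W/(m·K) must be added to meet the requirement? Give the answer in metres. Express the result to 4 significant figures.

0.09180 m

ΔR = 5.128 − 2.829 = 2.299 m²·K/W
L = ΔR × k = 2.299 × 0.03993 = 0.091799 m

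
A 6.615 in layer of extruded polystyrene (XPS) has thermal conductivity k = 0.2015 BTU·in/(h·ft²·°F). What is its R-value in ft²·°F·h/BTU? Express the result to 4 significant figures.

R = L/k = 6.615/0.2015 = 32.829 ft²·°F·h/BTU

32.83 ft²·°F·h/BTU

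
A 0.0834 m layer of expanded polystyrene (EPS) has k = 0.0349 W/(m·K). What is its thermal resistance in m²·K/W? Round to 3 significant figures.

2.39 m²·K/W

R = L/k = 0.0834/0.0349 = 2.39 m²·K/W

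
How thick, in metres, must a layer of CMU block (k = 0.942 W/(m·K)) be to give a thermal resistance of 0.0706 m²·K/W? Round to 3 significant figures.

L = R·k = 0.0706 × 0.942 = 0.06651 m

0.0665 m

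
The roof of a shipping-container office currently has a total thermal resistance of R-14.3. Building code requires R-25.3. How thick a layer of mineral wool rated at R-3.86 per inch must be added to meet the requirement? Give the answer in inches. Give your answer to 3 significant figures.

2.85 in

ΔR = 25.3 − 14.3 = 11 ft²·°F·h/BTU
L = ΔR / (R/in) = 11/3.86 = 2.85 in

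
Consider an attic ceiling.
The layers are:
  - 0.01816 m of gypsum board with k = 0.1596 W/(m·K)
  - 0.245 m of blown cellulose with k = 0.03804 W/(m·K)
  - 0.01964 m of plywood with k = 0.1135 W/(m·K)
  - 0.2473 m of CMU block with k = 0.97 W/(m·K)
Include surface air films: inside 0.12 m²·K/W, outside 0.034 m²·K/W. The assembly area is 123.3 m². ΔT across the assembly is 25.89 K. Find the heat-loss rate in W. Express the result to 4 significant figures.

447.3 W

0.01816/0.1596 = 0.11378
0.245/0.03804 = 6.4406
0.01964/0.1135 = 0.17304
0.2473/0.97 = 0.25495
R_total = 0.12 + 0.11378 + 6.4406 + 0.17304 + 0.25495 + 0.034 = 7.1364 m²·K/W
Q = A·ΔT/R = 123.3 × 25.89 / 7.1364 = 447.32 W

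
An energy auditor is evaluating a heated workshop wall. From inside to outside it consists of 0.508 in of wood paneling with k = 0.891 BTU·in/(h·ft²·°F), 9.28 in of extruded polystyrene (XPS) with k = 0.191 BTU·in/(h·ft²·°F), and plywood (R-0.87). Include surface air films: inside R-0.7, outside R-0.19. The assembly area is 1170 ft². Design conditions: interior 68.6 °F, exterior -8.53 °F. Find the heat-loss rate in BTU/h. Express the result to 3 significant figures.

0.508/0.891 = 0.5701
9.28/0.191 = 48.59
R_total = 0.7 + 0.5701 + 48.59 + 0.87 + 0.19 = 50.92 ft²·°F·h/BTU
Q = A·ΔT/R = 1170 × (68.6 − (-8.53)) / 50.92 = 1772 BTU/h

1770 BTU/h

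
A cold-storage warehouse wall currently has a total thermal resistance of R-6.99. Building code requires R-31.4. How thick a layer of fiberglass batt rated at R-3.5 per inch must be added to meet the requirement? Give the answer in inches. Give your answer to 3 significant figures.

6.97 in

ΔR = 31.4 − 6.99 = 24.41 ft²·°F·h/BTU
L = ΔR / (R/in) = 24.41/3.5 = 6.974 in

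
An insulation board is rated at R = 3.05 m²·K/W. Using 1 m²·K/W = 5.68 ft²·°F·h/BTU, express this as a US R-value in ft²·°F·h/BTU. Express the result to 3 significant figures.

17.3 ft²·°F·h/BTU

R_US = 3.05 × 5.68 = 17.32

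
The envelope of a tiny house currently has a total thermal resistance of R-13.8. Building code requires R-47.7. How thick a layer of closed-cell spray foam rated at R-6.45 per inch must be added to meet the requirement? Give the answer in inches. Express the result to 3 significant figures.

ΔR = 47.7 − 13.8 = 33.9 ft²·°F·h/BTU
L = ΔR / (R/in) = 33.9/6.45 = 5.256 in

5.26 in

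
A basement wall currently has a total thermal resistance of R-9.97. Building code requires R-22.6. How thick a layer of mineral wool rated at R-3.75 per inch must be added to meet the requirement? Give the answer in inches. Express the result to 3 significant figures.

3.37 in

ΔR = 22.6 − 9.97 = 12.63 ft²·°F·h/BTU
L = ΔR / (R/in) = 12.63/3.75 = 3.368 in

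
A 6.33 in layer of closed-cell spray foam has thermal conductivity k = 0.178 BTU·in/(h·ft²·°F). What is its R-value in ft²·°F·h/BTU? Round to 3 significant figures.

R = L/k = 6.33/0.178 = 35.56 ft²·°F·h/BTU

35.6 ft²·°F·h/BTU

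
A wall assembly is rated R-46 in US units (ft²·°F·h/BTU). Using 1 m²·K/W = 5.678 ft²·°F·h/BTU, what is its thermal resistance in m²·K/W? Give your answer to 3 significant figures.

R_SI = 46/5.678 = 8.101

8.10 m²·K/W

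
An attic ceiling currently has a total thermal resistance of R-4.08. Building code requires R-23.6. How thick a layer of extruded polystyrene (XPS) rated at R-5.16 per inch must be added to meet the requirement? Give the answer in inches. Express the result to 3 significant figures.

3.78 in

ΔR = 23.6 − 4.08 = 19.52 ft²·°F·h/BTU
L = ΔR / (R/in) = 19.52/5.16 = 3.783 in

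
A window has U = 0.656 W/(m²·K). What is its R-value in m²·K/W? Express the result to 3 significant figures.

1.52 m²·K/W

R = 1/U = 1/0.656 = 1.524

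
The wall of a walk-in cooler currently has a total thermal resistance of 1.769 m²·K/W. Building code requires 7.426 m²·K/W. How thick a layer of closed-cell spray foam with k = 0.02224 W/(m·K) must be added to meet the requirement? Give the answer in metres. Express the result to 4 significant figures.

0.1258 m

ΔR = 7.426 − 1.769 = 5.657 m²·K/W
L = ΔR × k = 5.657 × 0.02224 = 0.12581 m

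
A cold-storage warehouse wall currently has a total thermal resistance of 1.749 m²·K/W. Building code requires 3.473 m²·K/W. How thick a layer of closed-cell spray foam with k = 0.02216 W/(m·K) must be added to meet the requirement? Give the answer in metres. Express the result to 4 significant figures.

ΔR = 3.473 − 1.749 = 1.724 m²·K/W
L = ΔR × k = 1.724 × 0.02216 = 0.038204 m

0.03820 m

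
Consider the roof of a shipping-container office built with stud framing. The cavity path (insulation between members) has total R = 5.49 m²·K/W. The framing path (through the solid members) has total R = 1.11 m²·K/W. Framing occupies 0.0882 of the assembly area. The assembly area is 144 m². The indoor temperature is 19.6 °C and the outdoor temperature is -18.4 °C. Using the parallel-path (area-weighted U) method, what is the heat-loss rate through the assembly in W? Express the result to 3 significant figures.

1340 W

U_eff = 0.9118/5.49 + 0.0882/1.11 = 0.1661 + 0.07946 = 0.2455
R_eff = 1/U_eff = 4.073 m²·K/W
Q = 144 × (19.6 − (-18.4)) / 4.073 = 1344 W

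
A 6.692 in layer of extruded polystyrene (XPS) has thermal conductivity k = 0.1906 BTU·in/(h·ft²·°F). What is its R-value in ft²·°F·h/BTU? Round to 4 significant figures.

R = L/k = 6.692/0.1906 = 35.11 ft²·°F·h/BTU

35.11 ft²·°F·h/BTU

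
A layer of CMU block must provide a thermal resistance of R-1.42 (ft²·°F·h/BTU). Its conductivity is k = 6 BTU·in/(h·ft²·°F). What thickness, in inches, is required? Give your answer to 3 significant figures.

L = R × k = 1.42 × 6 = 8.52 in

8.52 in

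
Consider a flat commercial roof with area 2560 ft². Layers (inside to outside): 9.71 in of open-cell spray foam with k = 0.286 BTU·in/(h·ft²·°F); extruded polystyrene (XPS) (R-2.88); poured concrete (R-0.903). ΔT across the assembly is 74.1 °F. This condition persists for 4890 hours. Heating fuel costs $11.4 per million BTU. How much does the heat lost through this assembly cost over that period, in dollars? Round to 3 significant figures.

9.71/0.286 = 33.95
R_total = 33.95 + 2.88 + 0.903 = 37.73 ft²·°F·h/BTU
Q = 2560 × 74.1 / 37.73 = 5027 BTU/h
E = 5027 × 4890 = 24580000 BTU
Cost = 24580000/10⁶ × 11.4 = $280.2

280 dollars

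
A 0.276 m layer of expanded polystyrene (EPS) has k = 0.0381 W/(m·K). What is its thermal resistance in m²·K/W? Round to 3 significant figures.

R = L/k = 0.276/0.0381 = 7.244 m²·K/W

7.24 m²·K/W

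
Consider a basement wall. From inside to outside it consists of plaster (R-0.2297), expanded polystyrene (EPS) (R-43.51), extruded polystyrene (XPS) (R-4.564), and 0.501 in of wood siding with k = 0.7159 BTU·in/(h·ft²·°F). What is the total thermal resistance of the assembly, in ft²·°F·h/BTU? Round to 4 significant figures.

0.501/0.7159 = 0.69982
R_total = 0.2297 + 43.51 + 4.564 + 0.69982 = 49.004 ft²·°F·h/BTU

49.00 ft²·°F·h/BTU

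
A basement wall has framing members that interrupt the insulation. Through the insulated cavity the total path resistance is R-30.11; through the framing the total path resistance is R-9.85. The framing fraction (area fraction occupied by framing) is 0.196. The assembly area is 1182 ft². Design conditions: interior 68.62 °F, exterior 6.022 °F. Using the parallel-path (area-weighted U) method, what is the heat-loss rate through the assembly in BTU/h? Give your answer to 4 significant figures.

U_eff = 0.804/30.11 + 0.196/9.85 = 0.026702 + 0.019898 = 0.046601
R_eff = 1/U_eff = 21.459 ft²·°F·h/BTU
Q = 1182 × (68.62 − 6.022) / 21.459 = 3448 BTU/h

3448 BTU/h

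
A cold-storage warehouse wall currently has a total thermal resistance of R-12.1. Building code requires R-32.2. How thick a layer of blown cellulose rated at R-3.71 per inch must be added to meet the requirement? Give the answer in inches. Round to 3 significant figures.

5.42 in

ΔR = 32.2 − 12.1 = 20.1 ft²·°F·h/BTU
L = ΔR / (R/in) = 20.1/3.71 = 5.418 in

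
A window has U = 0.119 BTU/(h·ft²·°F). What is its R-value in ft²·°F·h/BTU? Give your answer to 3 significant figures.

8.40 ft²·°F·h/BTU

R = 1/U = 1/0.119 = 8.403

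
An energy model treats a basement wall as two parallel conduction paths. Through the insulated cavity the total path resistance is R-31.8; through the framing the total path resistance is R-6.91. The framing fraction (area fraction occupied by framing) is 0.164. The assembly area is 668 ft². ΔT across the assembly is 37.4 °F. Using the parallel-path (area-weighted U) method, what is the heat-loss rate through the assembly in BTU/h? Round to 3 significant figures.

1250 BTU/h

U_eff = 0.836/31.8 + 0.164/6.91 = 0.02629 + 0.02373 = 0.05002
R_eff = 1/U_eff = 19.99 ft²·°F·h/BTU
Q = 668 × 37.4 / 19.99 = 1250 BTU/h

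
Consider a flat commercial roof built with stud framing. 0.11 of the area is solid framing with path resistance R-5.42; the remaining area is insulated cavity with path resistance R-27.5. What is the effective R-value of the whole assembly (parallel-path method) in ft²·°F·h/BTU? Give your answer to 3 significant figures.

U_eff = 0.89/27.5 + 0.11/5.42 = 0.03236 + 0.0203 = 0.05266
R_eff = 1/U_eff = 18.99 ft²·°F·h/BTU

19.0 ft²·°F·h/BTU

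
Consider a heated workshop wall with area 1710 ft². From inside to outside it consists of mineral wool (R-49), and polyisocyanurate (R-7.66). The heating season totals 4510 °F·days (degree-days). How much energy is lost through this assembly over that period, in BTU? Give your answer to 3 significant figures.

R_total = 49 + 7.66 = 56.66 ft²·°F·h/BTU
E = A × HDD × 24 / R = 1710 × 4510 × 24 / 56.66 = 3267000 BTU

3270000 BTU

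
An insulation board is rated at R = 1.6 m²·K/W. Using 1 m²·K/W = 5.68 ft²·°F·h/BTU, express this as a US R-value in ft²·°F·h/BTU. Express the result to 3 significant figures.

R_US = 1.6 × 5.68 = 9.088

9.09 ft²·°F·h/BTU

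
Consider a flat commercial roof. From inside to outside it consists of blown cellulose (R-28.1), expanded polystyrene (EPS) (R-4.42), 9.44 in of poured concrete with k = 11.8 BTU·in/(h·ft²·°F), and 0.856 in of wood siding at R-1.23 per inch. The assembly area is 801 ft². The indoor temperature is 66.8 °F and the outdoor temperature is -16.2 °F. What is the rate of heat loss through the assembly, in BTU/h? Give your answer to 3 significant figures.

1930 BTU/h

9.44/11.8 = 0.8
0.856 × 1.23 = 1.053
R_total = 28.1 + 4.42 + 0.8 + 1.053 = 34.37 ft²·°F·h/BTU
Q = A·ΔT/R = 801 × (66.8 − (-16.2)) / 34.37 = 1934 BTU/h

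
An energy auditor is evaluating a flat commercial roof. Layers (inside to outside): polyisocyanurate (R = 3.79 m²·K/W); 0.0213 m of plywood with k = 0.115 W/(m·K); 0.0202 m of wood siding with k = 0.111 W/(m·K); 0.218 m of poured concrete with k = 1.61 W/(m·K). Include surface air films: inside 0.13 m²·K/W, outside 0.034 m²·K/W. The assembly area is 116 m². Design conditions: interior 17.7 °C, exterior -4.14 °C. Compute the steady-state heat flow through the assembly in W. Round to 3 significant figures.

568 W

0.0213/0.115 = 0.1852
0.0202/0.111 = 0.182
0.218/1.61 = 0.1354
R_total = 0.13 + 3.79 + 0.1852 + 0.182 + 0.1354 + 0.034 = 4.457 m²·K/W
Q = A·ΔT/R = 116 × (17.7 − (-4.14)) / 4.457 = 568.5 W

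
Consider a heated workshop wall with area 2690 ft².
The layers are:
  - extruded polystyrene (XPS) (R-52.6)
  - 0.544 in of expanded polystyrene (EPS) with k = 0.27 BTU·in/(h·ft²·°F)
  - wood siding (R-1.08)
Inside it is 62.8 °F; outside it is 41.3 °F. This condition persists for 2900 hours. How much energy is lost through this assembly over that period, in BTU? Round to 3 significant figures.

0.544/0.27 = 2.015
R_total = 52.6 + 2.015 + 1.08 = 55.69 ft²·°F·h/BTU
Q = 2690 × (62.8 − 41.3) / 55.69 = 1038 BTU/h
E = 1038 × 2900 = 3011000 BTU

3010000 BTU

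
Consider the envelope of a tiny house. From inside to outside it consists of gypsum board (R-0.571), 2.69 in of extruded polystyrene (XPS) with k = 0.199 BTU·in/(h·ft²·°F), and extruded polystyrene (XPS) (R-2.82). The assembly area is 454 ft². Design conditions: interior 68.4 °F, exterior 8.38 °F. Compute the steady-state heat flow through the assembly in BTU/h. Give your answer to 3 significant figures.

2.69/0.199 = 13.52
R_total = 0.571 + 13.52 + 2.82 = 16.91 ft²·°F·h/BTU
Q = A·ΔT/R = 454 × (68.4 − 8.38) / 16.91 = 1612 BTU/h

1610 BTU/h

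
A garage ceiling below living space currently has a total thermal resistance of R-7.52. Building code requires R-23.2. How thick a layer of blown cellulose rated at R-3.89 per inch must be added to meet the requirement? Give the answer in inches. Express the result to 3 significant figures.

ΔR = 23.2 − 7.52 = 15.68 ft²·°F·h/BTU
L = ΔR / (R/in) = 15.68/3.89 = 4.031 in

4.03 in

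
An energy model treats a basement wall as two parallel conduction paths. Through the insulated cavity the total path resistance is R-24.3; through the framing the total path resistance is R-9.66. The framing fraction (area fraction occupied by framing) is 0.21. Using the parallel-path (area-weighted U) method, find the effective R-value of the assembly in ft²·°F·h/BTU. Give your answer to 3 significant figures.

U_eff = 0.79/24.3 + 0.21/9.66 = 0.03251 + 0.02174 = 0.05425
R_eff = 1/U_eff = 18.43 ft²·°F·h/BTU

18.4 ft²·°F·h/BTU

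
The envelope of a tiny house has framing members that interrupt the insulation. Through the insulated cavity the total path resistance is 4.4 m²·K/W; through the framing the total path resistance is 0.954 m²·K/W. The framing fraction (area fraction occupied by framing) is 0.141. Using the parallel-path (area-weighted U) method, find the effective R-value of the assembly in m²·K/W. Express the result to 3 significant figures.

U_eff = 0.859/4.4 + 0.141/0.954 = 0.1952 + 0.1478 = 0.343
R_eff = 1/U_eff = 2.915 m²·K/W

2.92 m²·K/W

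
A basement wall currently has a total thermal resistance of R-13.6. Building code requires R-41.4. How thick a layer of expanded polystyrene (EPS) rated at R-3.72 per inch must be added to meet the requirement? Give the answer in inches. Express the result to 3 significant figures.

ΔR = 41.4 − 13.6 = 27.8 ft²·°F·h/BTU
L = ΔR / (R/in) = 27.8/3.72 = 7.473 in

7.47 in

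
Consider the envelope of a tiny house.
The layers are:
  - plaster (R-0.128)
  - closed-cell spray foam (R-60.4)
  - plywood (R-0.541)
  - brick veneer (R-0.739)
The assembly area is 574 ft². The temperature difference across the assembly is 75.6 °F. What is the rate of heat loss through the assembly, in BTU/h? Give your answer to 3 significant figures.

R_total = 0.128 + 60.4 + 0.541 + 0.739 = 61.81 ft²·°F·h/BTU
Q = A·ΔT/R = 574 × 75.6 / 61.81 = 702.1 BTU/h

702 BTU/h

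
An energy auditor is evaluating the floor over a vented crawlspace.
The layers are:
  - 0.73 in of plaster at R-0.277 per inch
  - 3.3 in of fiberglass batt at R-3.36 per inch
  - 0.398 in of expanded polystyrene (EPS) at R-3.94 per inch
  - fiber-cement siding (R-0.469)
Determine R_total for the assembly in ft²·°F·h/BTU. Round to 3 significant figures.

0.73 × 0.277 = 0.2022
3.3 × 3.36 = 11.09
0.398 × 3.94 = 1.568
R_total = 0.2022 + 11.09 + 1.568 + 0.469 = 13.33 ft²·°F·h/BTU

13.3 ft²·°F·h/BTU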